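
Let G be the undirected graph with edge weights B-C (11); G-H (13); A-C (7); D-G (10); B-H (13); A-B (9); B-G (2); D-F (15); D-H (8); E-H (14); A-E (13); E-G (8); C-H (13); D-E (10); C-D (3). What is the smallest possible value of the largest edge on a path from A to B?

9

Some routes from A to B:
A -> C -> D -> G -> B: max(7, 3, 10, 2) = 10
A -> B: max(9) = 9
A -> C -> D -> E -> G -> B: max(7, 3, 10, 8, 2) = 10
The minimum achievable maximum is 9.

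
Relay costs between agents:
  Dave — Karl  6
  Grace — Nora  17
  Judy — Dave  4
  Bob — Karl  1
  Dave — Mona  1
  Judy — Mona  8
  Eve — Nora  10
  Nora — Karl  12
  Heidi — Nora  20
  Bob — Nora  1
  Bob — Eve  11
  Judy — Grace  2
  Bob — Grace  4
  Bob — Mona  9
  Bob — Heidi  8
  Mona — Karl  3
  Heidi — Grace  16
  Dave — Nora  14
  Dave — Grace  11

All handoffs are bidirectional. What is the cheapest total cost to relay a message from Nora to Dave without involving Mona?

8

A few of the Nora→Dave routes:
Nora-Dave: 14
Nora-Bob-Grace-Dave: 1 + 4 + 11 = 16
Nora-Bob-Karl-Dave: 1 + 1 + 6 = 8
Nora-Grace-Judy-Dave: 17 + 2 + 4 = 23
Nora-Bob-Grace-Judy-Dave: 1 + 4 + 2 + 4 = 11
Nora-Karl-Dave: 12 + 6 = 18
The minimum is 8.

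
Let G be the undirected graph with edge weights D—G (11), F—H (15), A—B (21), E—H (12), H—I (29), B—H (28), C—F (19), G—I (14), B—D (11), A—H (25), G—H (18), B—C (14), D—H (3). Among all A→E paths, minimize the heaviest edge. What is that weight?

21

Candidate routes:
A -> B -> C -> F -> H -> E: max(21, 14, 19, 15, 12) = 21
A -> B -> H -> E: max(21, 28, 12) = 28
A -> H -> E: max(25, 12) = 25
A -> B -> D -> G -> I -> H -> E: max(21, 11, 11, 14, 29, 12) = 29
A -> B -> D -> H -> E: max(21, 11, 3, 12) = 21
A -> B -> D -> G -> H -> E: max(21, 11, 11, 18, 12) = 21
The minimum achievable maximum is 21.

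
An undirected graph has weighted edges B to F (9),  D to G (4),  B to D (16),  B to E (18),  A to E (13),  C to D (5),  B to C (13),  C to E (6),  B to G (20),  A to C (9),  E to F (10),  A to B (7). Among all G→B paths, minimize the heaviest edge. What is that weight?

9

Checking several routes:
G - D - C - E - F - B: max(4, 5, 6, 10, 9) = 10
G - D - C - A - B: max(4, 5, 9, 7) = 9
G - D - C - E - A - B: max(4, 5, 6, 13, 7) = 13
Best route has worst link 9.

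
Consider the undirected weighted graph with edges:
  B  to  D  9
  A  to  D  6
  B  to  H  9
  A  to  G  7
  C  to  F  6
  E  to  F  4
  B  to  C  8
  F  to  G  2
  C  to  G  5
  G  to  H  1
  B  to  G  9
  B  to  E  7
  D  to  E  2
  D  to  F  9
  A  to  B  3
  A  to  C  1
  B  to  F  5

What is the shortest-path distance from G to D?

8

Some routes from G to D:
G - F - D: 2 + 9 = 11
G - A - D: 7 + 6 = 13
G - C - A - D: 5 + 1 + 6 = 12
G - F - C - A - D: 2 + 6 + 1 + 6 = 15
G - F - E - D: 2 + 4 + 2 = 8
Best route has total 8.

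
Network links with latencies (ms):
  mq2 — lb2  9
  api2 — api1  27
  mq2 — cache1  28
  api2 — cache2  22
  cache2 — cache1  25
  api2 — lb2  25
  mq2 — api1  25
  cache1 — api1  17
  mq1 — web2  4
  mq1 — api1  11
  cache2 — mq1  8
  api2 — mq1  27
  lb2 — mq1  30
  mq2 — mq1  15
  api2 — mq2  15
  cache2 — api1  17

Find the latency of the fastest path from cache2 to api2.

Some routes from cache2 to api2:
cache2 → api2: 22
cache2 → api1 → api2: 17 + 27 = 44
cache2 → mq1 → api2: 8 + 27 = 35
cache2 → mq1 → mq2 → api2: 8 + 15 + 15 = 38
The minimum is 22 ms.

22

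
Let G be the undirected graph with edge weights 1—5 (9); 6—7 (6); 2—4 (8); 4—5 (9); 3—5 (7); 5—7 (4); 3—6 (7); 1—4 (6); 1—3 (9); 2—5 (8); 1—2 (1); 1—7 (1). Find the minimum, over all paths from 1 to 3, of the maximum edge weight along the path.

7

A few of the 1→3 routes:
1 → 7 → 5 → 3: max(1, 4, 7) = 7
1 → 2 → 5 → 3: max(1, 8, 7) = 8
1 → 7 → 6 → 3: max(1, 6, 7) = 7
Smallest bottleneck: 7.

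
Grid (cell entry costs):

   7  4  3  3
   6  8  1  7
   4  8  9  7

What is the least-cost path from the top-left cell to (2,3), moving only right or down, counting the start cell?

29

Path r0c0→r0c1→r0c2→r1c2→r1c3→r2c3: 7 + 4 + 3 + 1 + 7 + 7 = 29.
For comparison, the top-then-right route costs 31.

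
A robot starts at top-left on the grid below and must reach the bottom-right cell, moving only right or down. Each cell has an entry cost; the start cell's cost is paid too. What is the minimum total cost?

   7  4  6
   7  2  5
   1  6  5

Path r0c0→r0c1→r1c1→r1c2→r2c2: 7 + 4 + 2 + 5 + 5 = 23.
For comparison, the top-then-right route costs 27.

23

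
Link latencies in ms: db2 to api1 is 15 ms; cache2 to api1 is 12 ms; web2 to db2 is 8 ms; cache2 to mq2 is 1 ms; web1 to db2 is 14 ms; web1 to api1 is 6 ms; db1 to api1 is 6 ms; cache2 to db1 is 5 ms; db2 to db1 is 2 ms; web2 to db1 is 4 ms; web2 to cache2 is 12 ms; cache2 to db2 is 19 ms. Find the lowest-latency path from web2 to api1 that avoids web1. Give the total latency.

Comparing a few candidate routes:
web2 - db1 - api1: 4 + 6 = 10
web2 - db1 - cache2 - api1: 4 + 5 + 12 = 21
web2 - cache2 - db1 - api1: 12 + 5 + 6 = 23
web2 - db2 - db1 - api1: 8 + 2 + 6 = 16
web2 - db1 - db2 - api1: 4 + 2 + 15 = 21
Shortest: 10 ms.

10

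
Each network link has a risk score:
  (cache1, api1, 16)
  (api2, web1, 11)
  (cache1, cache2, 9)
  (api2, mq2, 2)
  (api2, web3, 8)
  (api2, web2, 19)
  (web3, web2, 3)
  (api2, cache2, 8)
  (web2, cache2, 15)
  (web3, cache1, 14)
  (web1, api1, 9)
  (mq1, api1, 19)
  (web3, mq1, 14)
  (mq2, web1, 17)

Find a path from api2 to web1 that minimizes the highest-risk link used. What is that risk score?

Comparing a few candidate routes:
api2 - mq2 - web1: max(2, 17) = 17
api2 - web3 - web2 - cache2 - cache1 - api1 - web1: max(8, 3, 15, 9, 16, 9) = 16
api2 - web3 - cache1 - api1 - web1: max(8, 14, 16, 9) = 16
api2 - web1: max(11) = 11
api2 - cache2 - web2 - web3 - cache1 - api1 - web1: max(8, 15, 3, 14, 16, 9) = 16
api2 - cache2 - cache1 - api1 - web1: max(8, 9, 16, 9) = 16
Smallest bottleneck: 11.

11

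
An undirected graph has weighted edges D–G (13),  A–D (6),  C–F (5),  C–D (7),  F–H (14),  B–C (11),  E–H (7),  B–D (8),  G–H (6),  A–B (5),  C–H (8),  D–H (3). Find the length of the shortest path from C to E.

15

A few of the C→E routes:
C-B-A-D-H-E: 11 + 5 + 6 + 3 + 7 = 32
C-F-H-E: 5 + 14 + 7 = 26
C-D-G-H-E: 7 + 13 + 6 + 7 = 33
C-B-D-H-E: 11 + 8 + 3 + 7 = 29
C-H-E: 8 + 7 = 15
C-D-H-E: 7 + 3 + 7 = 17
Best route has total 15.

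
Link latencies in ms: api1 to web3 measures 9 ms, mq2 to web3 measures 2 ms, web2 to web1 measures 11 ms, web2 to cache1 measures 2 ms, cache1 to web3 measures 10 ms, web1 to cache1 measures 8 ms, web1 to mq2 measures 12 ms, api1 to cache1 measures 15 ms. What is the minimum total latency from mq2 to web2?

14

Checking several routes:
mq2 - web1 - web2: 12 + 11 = 23
mq2 - web1 - cache1 - web2: 12 + 8 + 2 = 22
mq2 - web3 - cache1 - web2: 2 + 10 + 2 = 14
The minimum is 14 ms.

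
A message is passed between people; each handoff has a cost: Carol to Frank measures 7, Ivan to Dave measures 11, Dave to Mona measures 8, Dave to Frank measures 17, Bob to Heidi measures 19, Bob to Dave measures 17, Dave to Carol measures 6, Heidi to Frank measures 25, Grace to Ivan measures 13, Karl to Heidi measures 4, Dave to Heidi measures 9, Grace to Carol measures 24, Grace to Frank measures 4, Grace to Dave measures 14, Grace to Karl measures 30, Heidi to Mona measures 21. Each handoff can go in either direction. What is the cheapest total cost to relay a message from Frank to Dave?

Comparing a few candidate routes:
Frank → Grace → Ivan → Dave: 4 + 13 + 11 = 28
Frank → Dave: 17
Frank → Carol → Dave: 7 + 6 = 13
Frank → Grace → Dave: 4 + 14 = 18
The minimum is 13.

13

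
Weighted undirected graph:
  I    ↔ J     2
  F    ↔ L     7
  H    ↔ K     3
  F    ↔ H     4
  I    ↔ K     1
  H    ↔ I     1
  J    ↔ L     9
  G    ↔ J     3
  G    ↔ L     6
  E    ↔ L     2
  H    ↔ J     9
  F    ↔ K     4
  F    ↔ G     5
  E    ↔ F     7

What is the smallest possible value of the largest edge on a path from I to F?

4

Comparing a few candidate routes:
I → J → G → F: max(2, 3, 5) = 5
I → H → F: max(1, 4) = 4
I → K → F: max(1, 4) = 4
I → H → K → F: max(1, 3, 4) = 4
I → K → H → F: max(1, 3, 4) = 4
Smallest bottleneck: 4.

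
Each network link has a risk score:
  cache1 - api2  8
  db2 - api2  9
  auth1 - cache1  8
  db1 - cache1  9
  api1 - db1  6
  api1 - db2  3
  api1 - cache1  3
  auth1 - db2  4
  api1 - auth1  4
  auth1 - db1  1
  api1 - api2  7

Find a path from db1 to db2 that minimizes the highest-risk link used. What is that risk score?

4

Some routes from db1 to db2:
db1-api1-db2: max(6, 3) = 6
db1-auth1-db2: max(1, 4) = 4
db1-auth1-api1-db2: max(1, 4, 3) = 4
The minimum achievable maximum is 4.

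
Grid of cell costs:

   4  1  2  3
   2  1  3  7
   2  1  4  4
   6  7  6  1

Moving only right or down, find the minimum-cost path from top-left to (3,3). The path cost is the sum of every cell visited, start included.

Take (0,0) -> (0,1) -> (1,1) -> (2,1) -> (2,2) -> (2,3) -> (3,3) for a total of 4 + 1 + 1 + 1 + 4 + 4 + 1 = 16.
For comparison, the top-then-right route costs 22.

16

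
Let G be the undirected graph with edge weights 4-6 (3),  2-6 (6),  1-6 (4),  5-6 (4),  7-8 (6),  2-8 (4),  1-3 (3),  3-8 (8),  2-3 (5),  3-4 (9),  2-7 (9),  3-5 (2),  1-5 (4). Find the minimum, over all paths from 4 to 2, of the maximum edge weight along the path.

5

A few of the 4→2 routes:
4→6→5→3→2: max(3, 4, 2, 5) = 5
4→6→5→1→3→2: max(3, 4, 4, 3, 5) = 5
4→6→1→5→3→2: max(3, 4, 4, 2, 5) = 5
Best route has worst link 5.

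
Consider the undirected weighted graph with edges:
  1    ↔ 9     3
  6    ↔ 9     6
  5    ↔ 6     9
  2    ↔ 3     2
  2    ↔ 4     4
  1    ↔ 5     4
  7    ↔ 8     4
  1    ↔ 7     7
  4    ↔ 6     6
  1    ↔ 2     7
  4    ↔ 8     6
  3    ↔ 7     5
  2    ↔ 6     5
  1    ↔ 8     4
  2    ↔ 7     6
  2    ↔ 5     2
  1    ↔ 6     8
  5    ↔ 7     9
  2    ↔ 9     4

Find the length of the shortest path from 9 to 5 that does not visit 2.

Checking several routes:
9 → 1 → 7 → 5: 3 + 7 + 9 = 19
9 → 6 → 1 → 5: 6 + 8 + 4 = 18
9 → 1 → 8 → 7 → 5: 3 + 4 + 4 + 9 = 20
9 → 6 → 5: 6 + 9 = 15
9 → 1 → 5: 3 + 4 = 7
Shortest: 7.

7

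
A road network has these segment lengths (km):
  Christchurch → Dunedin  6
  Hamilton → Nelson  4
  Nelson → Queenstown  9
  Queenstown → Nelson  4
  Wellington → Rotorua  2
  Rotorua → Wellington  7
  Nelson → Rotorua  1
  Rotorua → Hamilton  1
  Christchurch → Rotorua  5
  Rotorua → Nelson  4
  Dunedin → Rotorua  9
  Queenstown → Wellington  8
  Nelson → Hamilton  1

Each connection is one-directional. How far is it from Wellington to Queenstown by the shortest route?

15

Candidate routes:
Wellington-Rotorua-Nelson-Queenstown: 2 + 4 + 9 = 15
Wellington-Rotorua-Hamilton-Nelson-Queenstown: 2 + 1 + 4 + 9 = 16
Shortest: 15 km.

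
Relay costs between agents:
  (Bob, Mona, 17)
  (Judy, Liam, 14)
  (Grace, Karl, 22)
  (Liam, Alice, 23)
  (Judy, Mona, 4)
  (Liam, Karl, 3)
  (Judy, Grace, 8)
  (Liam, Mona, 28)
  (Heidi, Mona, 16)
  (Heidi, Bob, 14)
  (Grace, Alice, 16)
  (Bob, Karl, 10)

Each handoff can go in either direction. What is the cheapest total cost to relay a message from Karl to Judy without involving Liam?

Paths from Karl to Judy avoiding Liam:
Karl-Bob-Heidi-Mona-Judy: 10 + 14 + 16 + 4 = 44
Karl-Bob-Mona-Judy: 10 + 17 + 4 = 31
Karl-Grace-Judy: 22 + 8 = 30
Shortest: 30.

30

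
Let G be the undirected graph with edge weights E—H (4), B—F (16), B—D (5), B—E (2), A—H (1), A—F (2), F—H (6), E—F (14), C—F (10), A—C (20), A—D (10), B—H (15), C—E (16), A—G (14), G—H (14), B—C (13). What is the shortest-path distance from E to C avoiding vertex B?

16

A few of the E→C routes:
E → H → A → F → C: 4 + 1 + 2 + 10 = 17
E → H → A → C: 4 + 1 + 20 = 25
E → H → F → C: 4 + 6 + 10 = 20
E → F → C: 14 + 10 = 24
E → C: 16
E → H → F → A → C: 4 + 6 + 2 + 20 = 32
The minimum is 16.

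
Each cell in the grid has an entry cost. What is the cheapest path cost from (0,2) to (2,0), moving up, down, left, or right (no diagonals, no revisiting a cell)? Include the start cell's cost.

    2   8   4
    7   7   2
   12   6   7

Best path: r0c2→r1c2→r1c1→r2c1→r2c0
Cost: 4 + 2 + 7 + 6 + 12 = 31

31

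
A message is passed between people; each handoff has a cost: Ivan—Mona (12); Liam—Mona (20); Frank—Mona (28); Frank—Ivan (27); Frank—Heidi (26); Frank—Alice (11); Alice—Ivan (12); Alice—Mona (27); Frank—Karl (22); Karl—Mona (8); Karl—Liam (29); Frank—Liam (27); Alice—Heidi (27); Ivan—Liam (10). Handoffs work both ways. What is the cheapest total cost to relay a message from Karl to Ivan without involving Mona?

Comparing a few candidate routes:
Karl -> Frank -> Liam -> Ivan: 22 + 27 + 10 = 59
Karl -> Frank -> Ivan: 22 + 27 = 49
Karl -> Liam -> Ivan: 29 + 10 = 39
Karl -> Frank -> Alice -> Ivan: 22 + 11 + 12 = 45
Best route has total 39.

39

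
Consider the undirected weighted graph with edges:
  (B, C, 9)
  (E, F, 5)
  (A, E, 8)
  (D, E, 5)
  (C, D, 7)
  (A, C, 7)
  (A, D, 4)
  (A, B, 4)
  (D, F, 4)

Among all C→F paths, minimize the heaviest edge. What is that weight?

Checking several routes:
C -> D -> F: max(7, 4) = 7
C -> A -> E -> F: max(7, 8, 5) = 8
C -> A -> E -> D -> F: max(7, 8, 5, 4) = 8
C -> A -> D -> E -> F: max(7, 4, 5, 5) = 7
C -> A -> D -> F: max(7, 4, 4) = 7
C -> D -> E -> F: max(7, 5, 5) = 7
The minimum achievable maximum is 7.

7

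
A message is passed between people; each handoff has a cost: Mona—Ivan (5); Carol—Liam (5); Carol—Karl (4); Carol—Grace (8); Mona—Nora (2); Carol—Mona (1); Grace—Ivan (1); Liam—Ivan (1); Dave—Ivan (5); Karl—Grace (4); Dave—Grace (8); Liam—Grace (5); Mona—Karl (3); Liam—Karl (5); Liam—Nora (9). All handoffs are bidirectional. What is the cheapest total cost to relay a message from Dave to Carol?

11

Comparing a few candidate routes:
Dave → Ivan → Liam → Carol: 5 + 1 + 5 = 11
Dave → Ivan → Grace → Carol: 5 + 1 + 8 = 14
Dave → Ivan → Mona → Carol: 5 + 5 + 1 = 11
Best route has total 11.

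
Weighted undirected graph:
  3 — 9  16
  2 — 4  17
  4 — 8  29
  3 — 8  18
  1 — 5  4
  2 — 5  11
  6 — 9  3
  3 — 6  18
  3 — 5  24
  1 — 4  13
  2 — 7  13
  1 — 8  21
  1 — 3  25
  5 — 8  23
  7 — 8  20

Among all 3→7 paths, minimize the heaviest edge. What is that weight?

20

A few of the 3→7 routes:
3-8-5-1-4-2-7: max(18, 23, 4, 13, 17, 13) = 23
3-8-1-5-2-7: max(18, 21, 4, 11, 13) = 21
3-8-1-4-2-7: max(18, 21, 13, 17, 13) = 21
3-8-5-2-7: max(18, 23, 11, 13) = 23
3-8-7: max(18, 20) = 20
The minimum achievable maximum is 20.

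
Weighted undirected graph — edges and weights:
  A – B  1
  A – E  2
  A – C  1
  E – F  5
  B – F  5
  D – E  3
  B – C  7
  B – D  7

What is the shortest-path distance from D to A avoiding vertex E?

8

Routes from D to A avoiding E:
D - B - C - A: 7 + 7 + 1 = 15
D - B - A: 7 + 1 = 8
Shortest: 8.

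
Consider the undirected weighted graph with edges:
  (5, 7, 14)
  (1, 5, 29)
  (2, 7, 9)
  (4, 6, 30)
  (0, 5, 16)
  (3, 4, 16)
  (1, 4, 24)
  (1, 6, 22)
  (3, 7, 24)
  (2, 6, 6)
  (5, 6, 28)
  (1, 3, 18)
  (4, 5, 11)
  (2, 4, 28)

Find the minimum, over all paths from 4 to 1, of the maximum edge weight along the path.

Comparing a few candidate routes:
4 - 3 - 1: max(16, 18) = 18
4 - 5 - 7 - 2 - 6 - 1: max(11, 14, 9, 6, 22) = 22
4 - 5 - 7 - 3 - 1: max(11, 14, 24, 18) = 24
The minimum achievable maximum is 18.

18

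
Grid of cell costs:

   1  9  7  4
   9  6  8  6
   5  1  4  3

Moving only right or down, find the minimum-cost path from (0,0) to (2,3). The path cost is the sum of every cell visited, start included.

23

Cheapest: [0,0] → [1,0] → [2,0] → [2,1] → [2,2] → [2,3]
  1 + 9 + 5 + 1 + 4 + 3 = 23
For comparison, the top-then-right route costs 30.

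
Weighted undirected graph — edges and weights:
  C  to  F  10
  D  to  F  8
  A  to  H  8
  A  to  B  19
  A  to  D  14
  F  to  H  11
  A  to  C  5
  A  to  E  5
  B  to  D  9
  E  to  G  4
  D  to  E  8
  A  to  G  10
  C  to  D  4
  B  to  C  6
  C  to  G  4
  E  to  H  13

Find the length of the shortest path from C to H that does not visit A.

Checking several routes:
C - F - H: 10 + 11 = 21
C - G - E - H: 4 + 4 + 13 = 21
C - D - F - H: 4 + 8 + 11 = 23
The minimum is 21.

21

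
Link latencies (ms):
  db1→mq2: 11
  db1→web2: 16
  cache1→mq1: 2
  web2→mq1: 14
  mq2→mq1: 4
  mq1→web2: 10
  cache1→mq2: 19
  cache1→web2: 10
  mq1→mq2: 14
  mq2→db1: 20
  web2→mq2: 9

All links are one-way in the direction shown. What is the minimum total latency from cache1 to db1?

36

A few of the cache1→db1 routes:
cache1-mq2-db1: 19 + 20 = 39
cache1-web2-mq2-db1: 10 + 9 + 20 = 39
cache1-mq1-mq2-db1: 2 + 14 + 20 = 36
Shortest: 36 ms.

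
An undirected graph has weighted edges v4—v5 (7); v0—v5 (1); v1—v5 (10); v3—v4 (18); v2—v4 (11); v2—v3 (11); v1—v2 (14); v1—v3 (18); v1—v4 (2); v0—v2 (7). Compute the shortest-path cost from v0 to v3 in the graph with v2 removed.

26

Routes from v0 to v3 avoiding v2:
v0 - v5 - v4 - v1 - v3: 1 + 7 + 2 + 18 = 28
v0 - v5 - v1 - v3: 1 + 10 + 18 = 29
v0 - v5 - v4 - v3: 1 + 7 + 18 = 26
v0 - v5 - v1 - v4 - v3: 1 + 10 + 2 + 18 = 31
Best route has total 26.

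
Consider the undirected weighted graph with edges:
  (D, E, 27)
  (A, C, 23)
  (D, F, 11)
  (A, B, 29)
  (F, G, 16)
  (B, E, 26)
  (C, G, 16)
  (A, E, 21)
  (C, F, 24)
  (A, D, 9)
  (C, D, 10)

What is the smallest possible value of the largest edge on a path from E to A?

A few of the E→A routes:
E→D→F→C→A: max(27, 11, 24, 23) = 27
E→A: max(21) = 21
E→D→F→G→C→A: max(27, 11, 16, 16, 23) = 27
E→D→C→A: max(27, 10, 23) = 27
E→D→A: max(27, 9) = 27
The minimum achievable maximum is 21.

21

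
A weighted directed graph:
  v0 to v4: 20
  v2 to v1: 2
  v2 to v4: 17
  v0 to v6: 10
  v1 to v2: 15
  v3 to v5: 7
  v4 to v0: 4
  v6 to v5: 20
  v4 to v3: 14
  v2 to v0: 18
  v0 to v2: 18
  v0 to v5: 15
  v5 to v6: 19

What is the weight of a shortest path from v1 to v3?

46

Paths from v1 to v3:
v1 - v2 - v4 - v3: 15 + 17 + 14 = 46
v1 - v2 - v0 - v4 - v3: 15 + 18 + 20 + 14 = 67
Shortest: 46.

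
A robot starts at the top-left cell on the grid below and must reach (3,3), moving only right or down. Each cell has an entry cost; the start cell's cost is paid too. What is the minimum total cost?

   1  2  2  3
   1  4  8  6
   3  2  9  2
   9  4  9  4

20

One optimal route is [0,0] [0,1] [0,2] [0,3] [1,3] [2,3] [3,3].
Its cost is 1 + 2 + 2 + 3 + 6 + 2 + 4 = 20.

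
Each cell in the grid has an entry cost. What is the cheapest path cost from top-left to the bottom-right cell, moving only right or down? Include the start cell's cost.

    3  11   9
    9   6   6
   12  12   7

Best path: r0c0 → r1c0 → r1c1 → r1c2 → r2c2
Cost: 3 + 9 + 6 + 6 + 7 = 31

31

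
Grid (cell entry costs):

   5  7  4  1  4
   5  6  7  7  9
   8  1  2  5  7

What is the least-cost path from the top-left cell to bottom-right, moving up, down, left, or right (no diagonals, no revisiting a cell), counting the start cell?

31

Cheapest: (0,0) -> (1,0) -> (1,1) -> (2,1) -> (2,2) -> (2,3) -> (2,4)
  5 + 5 + 6 + 1 + 2 + 5 + 7 = 31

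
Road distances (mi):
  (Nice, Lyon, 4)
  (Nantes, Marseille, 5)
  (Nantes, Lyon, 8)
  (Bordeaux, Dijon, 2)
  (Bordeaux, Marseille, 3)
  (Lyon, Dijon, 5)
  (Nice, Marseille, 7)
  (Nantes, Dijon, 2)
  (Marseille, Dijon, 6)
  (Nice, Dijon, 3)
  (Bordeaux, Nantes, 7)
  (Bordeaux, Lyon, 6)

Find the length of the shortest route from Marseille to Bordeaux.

3

Checking several routes:
Marseille -> Bordeaux: 3
Marseille -> Nantes -> Dijon -> Bordeaux: 5 + 2 + 2 = 9
Marseille -> Dijon -> Bordeaux: 6 + 2 = 8
Shortest: 3 mi.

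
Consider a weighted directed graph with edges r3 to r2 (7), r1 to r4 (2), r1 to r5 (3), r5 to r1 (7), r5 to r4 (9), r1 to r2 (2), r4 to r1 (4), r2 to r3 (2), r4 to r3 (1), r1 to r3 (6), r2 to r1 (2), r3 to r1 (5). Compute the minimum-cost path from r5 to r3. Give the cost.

Comparing a few candidate routes:
r5 - r1 - r4 - r3: 7 + 2 + 1 = 10
r5 - r4 - r3: 9 + 1 = 10
r5 - r1 - r3: 7 + 6 = 13
r5 - r1 - r2 - r3: 7 + 2 + 2 = 11
Shortest: 10.

10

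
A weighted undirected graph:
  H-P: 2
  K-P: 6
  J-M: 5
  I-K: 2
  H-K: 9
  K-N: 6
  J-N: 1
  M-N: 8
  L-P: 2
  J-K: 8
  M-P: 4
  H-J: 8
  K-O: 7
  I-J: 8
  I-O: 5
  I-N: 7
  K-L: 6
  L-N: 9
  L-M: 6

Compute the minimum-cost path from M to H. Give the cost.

6

Comparing a few candidate routes:
M-J-H: 5 + 8 = 13
M-J-N-L-P-H: 5 + 1 + 9 + 2 + 2 = 19
M-P-H: 4 + 2 = 6
M-N-J-H: 8 + 1 + 8 = 17
M-L-P-H: 6 + 2 + 2 = 10
Shortest: 6.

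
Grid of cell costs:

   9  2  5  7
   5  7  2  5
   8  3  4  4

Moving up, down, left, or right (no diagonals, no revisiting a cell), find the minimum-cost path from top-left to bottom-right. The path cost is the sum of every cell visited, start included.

26

Take [0,0] [0,1] [0,2] [1,2] [2,2] [2,3] for a total of 9 + 2 + 5 + 2 + 4 + 4 = 26.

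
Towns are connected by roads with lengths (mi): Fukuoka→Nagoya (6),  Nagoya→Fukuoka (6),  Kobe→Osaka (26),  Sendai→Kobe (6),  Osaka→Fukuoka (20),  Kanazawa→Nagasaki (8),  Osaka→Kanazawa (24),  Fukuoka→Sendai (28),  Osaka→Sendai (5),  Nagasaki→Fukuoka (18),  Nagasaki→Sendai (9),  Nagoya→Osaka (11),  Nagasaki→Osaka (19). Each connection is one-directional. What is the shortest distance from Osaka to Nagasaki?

32

Paths from Osaka to Nagasaki:
Osaka - Kanazawa - Nagasaki: 24 + 8 = 32
The minimum is 32 mi.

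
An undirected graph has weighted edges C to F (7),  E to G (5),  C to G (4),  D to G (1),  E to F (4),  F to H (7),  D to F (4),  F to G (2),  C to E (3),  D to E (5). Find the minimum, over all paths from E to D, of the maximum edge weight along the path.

Some routes from E to D:
E -> C -> G -> D: max(3, 4, 1) = 4
E -> F -> G -> D: max(4, 2, 1) = 4
E -> D: max(5) = 5
E -> C -> G -> F -> D: max(3, 4, 2, 4) = 4
E -> F -> D: max(4, 4) = 4
The minimum achievable maximum is 4.

4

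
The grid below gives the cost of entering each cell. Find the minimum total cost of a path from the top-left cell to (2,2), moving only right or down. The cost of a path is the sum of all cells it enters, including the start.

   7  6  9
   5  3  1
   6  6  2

Take r0c0→r1c0→r1c1→r1c2→r2c2 for a total of 7 + 5 + 3 + 1 + 2 = 18.
For comparison, the top-then-right route costs 25.

18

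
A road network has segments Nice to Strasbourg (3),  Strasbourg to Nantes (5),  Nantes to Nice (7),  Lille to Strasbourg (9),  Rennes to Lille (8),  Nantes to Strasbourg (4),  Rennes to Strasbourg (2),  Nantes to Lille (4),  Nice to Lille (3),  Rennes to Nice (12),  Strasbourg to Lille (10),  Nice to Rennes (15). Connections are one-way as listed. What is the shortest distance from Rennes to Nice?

12

Paths from Rennes to Nice:
Rennes→Nice: 12
Rennes→Lille→Strasbourg→Nantes→Nice: 8 + 9 + 5 + 7 = 29
Rennes→Strasbourg→Nantes→Nice: 2 + 5 + 7 = 14
The minimum is 12 mi.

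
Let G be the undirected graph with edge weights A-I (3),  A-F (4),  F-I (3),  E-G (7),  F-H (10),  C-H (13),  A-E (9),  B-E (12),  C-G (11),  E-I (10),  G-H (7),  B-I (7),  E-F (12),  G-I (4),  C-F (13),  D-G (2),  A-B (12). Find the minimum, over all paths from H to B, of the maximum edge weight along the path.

Some routes from H to B:
H - G - E - A - I - B: max(7, 7, 9, 3, 7) = 9
H - F - A - I - B: max(10, 4, 3, 7) = 10
H - G - I - B: max(7, 4, 7) = 7
H - G - E - A - F - I - B: max(7, 7, 9, 4, 3, 7) = 9
H - F - A - E - I - B: max(10, 4, 9, 10, 7) = 10
Smallest bottleneck: 7.

7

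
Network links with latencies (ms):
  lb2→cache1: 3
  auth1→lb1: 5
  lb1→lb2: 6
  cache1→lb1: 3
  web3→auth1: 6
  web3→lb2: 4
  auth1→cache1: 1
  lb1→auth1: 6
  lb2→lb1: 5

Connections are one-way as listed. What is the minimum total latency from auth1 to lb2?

10

Paths from auth1 to lb2:
auth1→lb1→lb2: 5 + 6 = 11
auth1→cache1→lb1→lb2: 1 + 3 + 6 = 10
The minimum is 10 ms.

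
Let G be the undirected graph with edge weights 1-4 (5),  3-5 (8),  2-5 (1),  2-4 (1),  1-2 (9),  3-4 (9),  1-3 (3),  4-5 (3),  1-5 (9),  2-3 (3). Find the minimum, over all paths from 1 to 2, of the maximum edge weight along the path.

3

Checking several routes:
1 -> 4 -> 5 -> 2: max(5, 3, 1) = 5
1 -> 3 -> 2: max(3, 3) = 3
1 -> 4 -> 2: max(5, 1) = 5
1 -> 4 -> 5 -> 3 -> 2: max(5, 3, 8, 3) = 8
The minimum achievable maximum is 3.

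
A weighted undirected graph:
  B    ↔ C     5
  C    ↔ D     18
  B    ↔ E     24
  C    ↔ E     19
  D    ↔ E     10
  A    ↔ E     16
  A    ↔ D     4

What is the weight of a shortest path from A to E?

Candidate routes:
A -> E: 16
A -> D -> C -> E: 4 + 18 + 19 = 41
A -> D -> E: 4 + 10 = 14
A -> D -> C -> B -> E: 4 + 18 + 5 + 24 = 51
Shortest: 14.

14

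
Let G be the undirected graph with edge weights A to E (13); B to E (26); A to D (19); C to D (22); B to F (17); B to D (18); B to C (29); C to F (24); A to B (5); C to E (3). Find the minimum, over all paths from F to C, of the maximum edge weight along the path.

17

Some routes from F to C:
F-B-A-E-C: max(17, 5, 13, 3) = 17
F-B-D-C: max(17, 18, 22) = 22
F-B-D-A-E-C: max(17, 18, 19, 13, 3) = 19
Best route has worst link 17.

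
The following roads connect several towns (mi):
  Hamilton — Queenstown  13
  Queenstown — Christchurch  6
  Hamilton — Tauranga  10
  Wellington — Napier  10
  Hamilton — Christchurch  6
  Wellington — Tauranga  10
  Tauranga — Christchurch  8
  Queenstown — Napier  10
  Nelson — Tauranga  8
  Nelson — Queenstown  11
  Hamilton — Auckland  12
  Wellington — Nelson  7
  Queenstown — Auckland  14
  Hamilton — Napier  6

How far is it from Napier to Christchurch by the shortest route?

Comparing a few candidate routes:
Napier-Queenstown-Hamilton-Christchurch: 10 + 13 + 6 = 29
Napier-Queenstown-Christchurch: 10 + 6 = 16
Napier-Hamilton-Queenstown-Christchurch: 6 + 13 + 6 = 25
Napier-Wellington-Tauranga-Christchurch: 10 + 10 + 8 = 28
Napier-Hamilton-Tauranga-Christchurch: 6 + 10 + 8 = 24
Napier-Hamilton-Christchurch: 6 + 6 = 12
Shortest: 12 mi.

12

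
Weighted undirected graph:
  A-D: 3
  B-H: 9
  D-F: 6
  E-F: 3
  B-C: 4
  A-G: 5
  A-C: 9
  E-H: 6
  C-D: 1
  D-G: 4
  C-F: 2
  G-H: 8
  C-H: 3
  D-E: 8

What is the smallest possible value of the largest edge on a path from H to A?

Some routes from H to A:
H→C→D→A: max(3, 1, 3) = 3
H→E→F→D→A: max(6, 3, 6, 3) = 6
H→E→F→D→G→A: max(6, 3, 6, 4, 5) = 6
H→C→D→G→A: max(3, 1, 4, 5) = 5
Best route has worst link 3.

3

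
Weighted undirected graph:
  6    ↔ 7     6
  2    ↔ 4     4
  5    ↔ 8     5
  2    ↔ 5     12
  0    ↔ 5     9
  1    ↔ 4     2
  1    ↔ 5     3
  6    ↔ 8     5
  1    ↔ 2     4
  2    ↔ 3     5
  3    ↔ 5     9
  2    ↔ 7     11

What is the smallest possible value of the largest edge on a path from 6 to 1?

A few of the 6→1 routes:
6 -> 8 -> 5 -> 3 -> 2 -> 4 -> 1: max(5, 5, 9, 5, 4, 2) = 9
6 -> 7 -> 2 -> 3 -> 5 -> 1: max(6, 11, 5, 9, 3) = 11
6 -> 8 -> 5 -> 1: max(5, 5, 3) = 5
6 -> 7 -> 2 -> 4 -> 1: max(6, 11, 4, 2) = 11
6 -> 8 -> 5 -> 3 -> 2 -> 1: max(5, 5, 9, 5, 4) = 9
6 -> 7 -> 2 -> 1: max(6, 11, 4) = 11
Smallest bottleneck: 5.

5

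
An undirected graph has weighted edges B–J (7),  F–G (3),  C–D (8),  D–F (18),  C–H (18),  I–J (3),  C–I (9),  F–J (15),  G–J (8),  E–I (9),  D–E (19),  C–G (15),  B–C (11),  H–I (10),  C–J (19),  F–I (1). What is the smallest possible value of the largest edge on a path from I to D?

9

Checking several routes:
I - F - G - J - B - C - D: max(1, 3, 8, 7, 11, 8) = 11
I - J - B - C - D: max(3, 7, 11, 8) = 11
I - C - D: max(9, 8) = 9
Best route has worst link 9.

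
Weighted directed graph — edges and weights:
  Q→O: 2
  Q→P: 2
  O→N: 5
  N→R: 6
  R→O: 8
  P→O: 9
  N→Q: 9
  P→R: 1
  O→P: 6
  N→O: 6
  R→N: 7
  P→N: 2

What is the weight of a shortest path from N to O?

6

Paths from N to O:
N-Q-O: 9 + 2 = 11
N-R-O: 6 + 8 = 14
N-Q-P-O: 9 + 2 + 9 = 20
N-O: 6
N-Q-P-R-O: 9 + 2 + 1 + 8 = 20
Shortest: 6.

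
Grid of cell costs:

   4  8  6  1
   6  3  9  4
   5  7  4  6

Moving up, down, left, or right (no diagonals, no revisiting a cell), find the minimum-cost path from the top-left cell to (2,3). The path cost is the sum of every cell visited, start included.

29

Best path: r0c0 -> r0c1 -> r0c2 -> r0c3 -> r1c3 -> r2c3
Cost: 4 + 8 + 6 + 1 + 4 + 6 = 29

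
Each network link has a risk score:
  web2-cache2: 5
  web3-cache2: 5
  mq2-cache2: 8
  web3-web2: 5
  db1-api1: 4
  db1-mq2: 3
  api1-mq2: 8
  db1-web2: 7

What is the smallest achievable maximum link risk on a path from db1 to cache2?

Candidate routes:
db1 - web2 - cache2: max(7, 5) = 7
db1 - api1 - mq2 - cache2: max(4, 8, 8) = 8
db1 - web2 - web3 - cache2: max(7, 5, 5) = 7
db1 - mq2 - cache2: max(3, 8) = 8
The minimum achievable maximum is 7.

7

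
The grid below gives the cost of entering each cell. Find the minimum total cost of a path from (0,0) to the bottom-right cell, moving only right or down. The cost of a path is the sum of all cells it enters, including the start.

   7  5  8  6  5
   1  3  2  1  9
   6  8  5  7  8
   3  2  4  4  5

30

Best path: [0,0]→[1,0]→[1,1]→[1,2]→[1,3]→[2,3]→[3,3]→[3,4]
Cost: 7 + 1 + 3 + 2 + 1 + 7 + 4 + 5 = 30
For comparison, the top-then-right route costs 53.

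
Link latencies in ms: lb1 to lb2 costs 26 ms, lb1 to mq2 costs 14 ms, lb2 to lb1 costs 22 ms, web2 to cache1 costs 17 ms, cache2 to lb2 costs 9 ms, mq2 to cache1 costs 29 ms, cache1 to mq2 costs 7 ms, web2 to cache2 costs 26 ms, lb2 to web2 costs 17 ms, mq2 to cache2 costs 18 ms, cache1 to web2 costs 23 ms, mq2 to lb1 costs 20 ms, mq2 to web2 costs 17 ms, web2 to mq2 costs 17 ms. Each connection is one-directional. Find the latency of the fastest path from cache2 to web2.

26

Routes from cache2 to web2:
cache2→lb2→lb1→mq2→web2: 9 + 22 + 14 + 17 = 62
cache2→lb2→web2: 9 + 17 = 26
cache2→lb2→lb1→mq2→cache1→web2: 9 + 22 + 14 + 29 + 23 = 97
Best route has total 26 ms.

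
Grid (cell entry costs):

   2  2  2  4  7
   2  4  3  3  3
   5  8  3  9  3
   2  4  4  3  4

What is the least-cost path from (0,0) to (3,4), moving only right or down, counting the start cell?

22

Best path: [0,0]→[0,1]→[0,2]→[1,2]→[1,3]→[1,4]→[2,4]→[3,4]
Cost: 2 + 2 + 2 + 3 + 3 + 3 + 3 + 4 = 22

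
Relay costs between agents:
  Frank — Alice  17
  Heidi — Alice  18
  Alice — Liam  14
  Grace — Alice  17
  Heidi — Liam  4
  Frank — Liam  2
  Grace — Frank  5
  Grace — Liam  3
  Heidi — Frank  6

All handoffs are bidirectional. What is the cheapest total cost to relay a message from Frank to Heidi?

6

Comparing a few candidate routes:
Frank → Alice → Liam → Heidi: 17 + 14 + 4 = 35
Frank → Liam → Heidi: 2 + 4 = 6
Frank → Liam → Alice → Heidi: 2 + 14 + 18 = 34
Frank → Alice → Heidi: 17 + 18 = 35
Frank → Grace → Liam → Heidi: 5 + 3 + 4 = 12
Frank → Heidi: 6
Best route has total 6.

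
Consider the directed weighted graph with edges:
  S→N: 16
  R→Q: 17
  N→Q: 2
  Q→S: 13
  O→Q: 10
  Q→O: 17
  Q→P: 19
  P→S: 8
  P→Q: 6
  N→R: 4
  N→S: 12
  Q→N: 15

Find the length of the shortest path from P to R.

25

Routes from P to R:
P → S → N → R: 8 + 16 + 4 = 28
P → Q → S → N → R: 6 + 13 + 16 + 4 = 39
P → Q → N → R: 6 + 15 + 4 = 25
The minimum is 25.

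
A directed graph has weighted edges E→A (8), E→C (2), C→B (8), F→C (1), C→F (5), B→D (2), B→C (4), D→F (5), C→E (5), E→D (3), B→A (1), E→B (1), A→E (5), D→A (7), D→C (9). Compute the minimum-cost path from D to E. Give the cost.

Routes from D to E:
D -> A -> E: 7 + 5 = 12
D -> C -> B -> A -> E: 9 + 8 + 1 + 5 = 23
D -> C -> E: 9 + 5 = 14
D -> F -> C -> E: 5 + 1 + 5 = 11
D -> F -> C -> B -> A -> E: 5 + 1 + 8 + 1 + 5 = 20
The minimum is 11.

11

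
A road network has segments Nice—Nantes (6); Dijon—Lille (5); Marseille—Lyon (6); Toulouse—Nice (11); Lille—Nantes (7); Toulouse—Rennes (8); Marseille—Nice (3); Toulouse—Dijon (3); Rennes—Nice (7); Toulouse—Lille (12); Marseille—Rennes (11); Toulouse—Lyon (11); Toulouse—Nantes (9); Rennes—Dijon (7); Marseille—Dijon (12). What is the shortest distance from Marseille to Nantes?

Comparing a few candidate routes:
Marseille -> Rennes -> Nice -> Nantes: 11 + 7 + 6 = 24
Marseille -> Dijon -> Toulouse -> Nantes: 12 + 3 + 9 = 24
Marseille -> Nice -> Nantes: 3 + 6 = 9
Marseille -> Dijon -> Lille -> Nantes: 12 + 5 + 7 = 24
Marseille -> Nice -> Toulouse -> Nantes: 3 + 11 + 9 = 23
Best route has total 9 mi.

9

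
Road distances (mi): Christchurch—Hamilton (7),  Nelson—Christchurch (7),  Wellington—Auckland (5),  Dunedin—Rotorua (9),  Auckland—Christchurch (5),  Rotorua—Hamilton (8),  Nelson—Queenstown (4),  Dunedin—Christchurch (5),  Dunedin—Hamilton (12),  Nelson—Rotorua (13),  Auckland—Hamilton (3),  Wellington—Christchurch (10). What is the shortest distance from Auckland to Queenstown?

16

A few of the Auckland→Queenstown routes:
Auckland-Wellington-Christchurch-Nelson-Queenstown: 5 + 10 + 7 + 4 = 26
Auckland-Hamilton-Dunedin-Christchurch-Nelson-Queenstown: 3 + 12 + 5 + 7 + 4 = 31
Auckland-Hamilton-Rotorua-Nelson-Queenstown: 3 + 8 + 13 + 4 = 28
Auckland-Christchurch-Nelson-Queenstown: 5 + 7 + 4 = 16
Auckland-Hamilton-Christchurch-Nelson-Queenstown: 3 + 7 + 7 + 4 = 21
Best route has total 16 mi.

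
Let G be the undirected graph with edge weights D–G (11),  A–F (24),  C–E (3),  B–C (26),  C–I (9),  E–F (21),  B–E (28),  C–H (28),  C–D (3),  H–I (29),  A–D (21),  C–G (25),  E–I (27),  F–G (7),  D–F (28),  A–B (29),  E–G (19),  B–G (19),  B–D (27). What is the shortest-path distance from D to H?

Some routes from D to H:
D-C-E-I-H: 3 + 3 + 27 + 29 = 62
D-G-C-H: 11 + 25 + 28 = 64
D-G-E-C-H: 11 + 19 + 3 + 28 = 61
D-C-H: 3 + 28 = 31
D-C-I-H: 3 + 9 + 29 = 41
The minimum is 31.

31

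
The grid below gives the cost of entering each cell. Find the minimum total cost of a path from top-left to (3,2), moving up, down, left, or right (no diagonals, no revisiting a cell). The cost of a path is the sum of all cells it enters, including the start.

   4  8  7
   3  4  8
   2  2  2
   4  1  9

21

One optimal route is [0,0] [1,0] [2,0] [2,1] [3,1] [3,2].
Its cost is 4 + 3 + 2 + 2 + 1 + 9 = 21.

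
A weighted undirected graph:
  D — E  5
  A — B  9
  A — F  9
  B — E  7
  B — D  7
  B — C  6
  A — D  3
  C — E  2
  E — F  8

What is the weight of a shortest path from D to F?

Comparing a few candidate routes:
D - B - A - F: 7 + 9 + 9 = 25
D - A - F: 3 + 9 = 12
D - B - C - E - F: 7 + 6 + 2 + 8 = 23
D - E - F: 5 + 8 = 13
D - B - E - F: 7 + 7 + 8 = 22
D - A - B - E - F: 3 + 9 + 7 + 8 = 27
Shortest: 12.

12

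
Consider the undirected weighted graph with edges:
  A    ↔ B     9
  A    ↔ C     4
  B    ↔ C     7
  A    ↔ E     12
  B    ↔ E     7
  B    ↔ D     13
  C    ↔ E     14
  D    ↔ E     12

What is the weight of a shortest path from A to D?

22

A few of the A→D routes:
A → B → D: 9 + 13 = 22
A → B → E → D: 9 + 7 + 12 = 28
A → C → B → D: 4 + 7 + 13 = 24
A → E → D: 12 + 12 = 24
A → C → B → E → D: 4 + 7 + 7 + 12 = 30
A → C → E → D: 4 + 14 + 12 = 30
Shortest: 22.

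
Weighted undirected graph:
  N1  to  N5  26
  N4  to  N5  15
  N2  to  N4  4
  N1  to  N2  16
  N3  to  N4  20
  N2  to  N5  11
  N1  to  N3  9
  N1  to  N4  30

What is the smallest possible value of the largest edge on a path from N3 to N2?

Some routes from N3 to N2:
N3 -> N4 -> N5 -> N1 -> N2: max(20, 15, 26, 16) = 26
N3 -> N4 -> N2: max(20, 4) = 20
N3 -> N1 -> N5 -> N4 -> N2: max(9, 26, 15, 4) = 26
N3 -> N4 -> N5 -> N2: max(20, 15, 11) = 20
N3 -> N1 -> N2: max(9, 16) = 16
N3 -> N1 -> N5 -> N2: max(9, 26, 11) = 26
Smallest bottleneck: 16.

16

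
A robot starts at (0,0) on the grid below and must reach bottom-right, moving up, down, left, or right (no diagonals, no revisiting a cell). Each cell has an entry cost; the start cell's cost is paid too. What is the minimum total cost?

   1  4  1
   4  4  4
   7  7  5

One optimal route is r0c0→r0c1→r0c2→r1c2→r2c2.
Its cost is 1 + 4 + 1 + 4 + 5 = 15.

15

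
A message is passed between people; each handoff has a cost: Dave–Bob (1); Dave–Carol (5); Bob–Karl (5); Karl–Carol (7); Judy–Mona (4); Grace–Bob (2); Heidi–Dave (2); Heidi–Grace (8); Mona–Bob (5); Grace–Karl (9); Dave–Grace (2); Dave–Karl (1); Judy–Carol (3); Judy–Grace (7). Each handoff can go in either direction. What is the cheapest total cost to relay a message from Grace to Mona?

7

Comparing a few candidate routes:
Grace -> Dave -> Bob -> Mona: 2 + 1 + 5 = 8
Grace -> Bob -> Mona: 2 + 5 = 7
Grace -> Judy -> Mona: 7 + 4 = 11
The minimum is 7.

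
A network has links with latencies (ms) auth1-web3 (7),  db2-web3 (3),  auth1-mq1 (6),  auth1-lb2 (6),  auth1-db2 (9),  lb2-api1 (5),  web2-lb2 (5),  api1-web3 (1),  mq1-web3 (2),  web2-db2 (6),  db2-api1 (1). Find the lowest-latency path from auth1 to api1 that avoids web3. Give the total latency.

Routes from auth1 to api1 avoiding web3:
auth1→db2→api1: 9 + 1 = 10
auth1→lb2→web2→db2→api1: 6 + 5 + 6 + 1 = 18
auth1→lb2→api1: 6 + 5 = 11
auth1→db2→web2→lb2→api1: 9 + 6 + 5 + 5 = 25
Best route has total 10 ms.

10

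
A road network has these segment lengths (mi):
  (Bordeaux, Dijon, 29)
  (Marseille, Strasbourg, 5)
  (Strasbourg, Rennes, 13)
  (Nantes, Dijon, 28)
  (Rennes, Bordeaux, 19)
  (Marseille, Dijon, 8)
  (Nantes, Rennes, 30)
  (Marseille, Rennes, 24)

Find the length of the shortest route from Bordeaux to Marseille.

37

Candidate routes:
Bordeaux - Dijon - Nantes - Rennes - Strasbourg - Marseille: 29 + 28 + 30 + 13 + 5 = 105
Bordeaux - Rennes - Strasbourg - Marseille: 19 + 13 + 5 = 37
Bordeaux - Rennes - Nantes - Dijon - Marseille: 19 + 30 + 28 + 8 = 85
Bordeaux - Dijon - Nantes - Rennes - Marseille: 29 + 28 + 30 + 24 = 111
Bordeaux - Rennes - Marseille: 19 + 24 = 43
Bordeaux - Dijon - Marseille: 29 + 8 = 37
Best route has total 37 mi.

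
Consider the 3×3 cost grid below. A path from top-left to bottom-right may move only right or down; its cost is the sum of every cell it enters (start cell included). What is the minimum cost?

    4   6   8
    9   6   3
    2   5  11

Take (0,0) -> (0,1) -> (1,1) -> (1,2) -> (2,2) for a total of 4 + 6 + 6 + 3 + 11 = 30.

30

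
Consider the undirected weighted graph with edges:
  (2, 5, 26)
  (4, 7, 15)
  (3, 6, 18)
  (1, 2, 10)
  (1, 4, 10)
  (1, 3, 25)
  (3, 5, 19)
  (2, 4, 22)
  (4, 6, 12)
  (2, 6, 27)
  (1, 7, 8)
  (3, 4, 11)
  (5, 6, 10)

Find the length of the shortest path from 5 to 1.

A few of the 5→1 routes:
5→6→4→7→1: 10 + 12 + 15 + 8 = 45
5→3→1: 19 + 25 = 44
5→6→2→1: 10 + 27 + 10 = 47
5→3→4→1: 19 + 11 + 10 = 40
5→2→1: 26 + 10 = 36
5→6→4→1: 10 + 12 + 10 = 32
Best route has total 32.

32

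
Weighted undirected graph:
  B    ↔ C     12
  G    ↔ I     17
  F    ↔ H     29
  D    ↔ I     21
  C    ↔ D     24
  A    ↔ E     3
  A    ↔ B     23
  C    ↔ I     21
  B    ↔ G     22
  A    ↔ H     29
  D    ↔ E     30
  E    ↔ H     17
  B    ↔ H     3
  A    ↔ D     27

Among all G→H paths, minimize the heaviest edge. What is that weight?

21

Some routes from G to H:
G-B-H: max(22, 3) = 22
G-I-C-B-H: max(17, 21, 12, 3) = 21
G-B-A-E-H: max(22, 23, 3, 17) = 23
The minimum achievable maximum is 21.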